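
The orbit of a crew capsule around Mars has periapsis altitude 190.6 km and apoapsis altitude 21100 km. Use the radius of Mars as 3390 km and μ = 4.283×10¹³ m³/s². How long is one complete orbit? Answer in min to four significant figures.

r_p = 3390 + 190.6 = 3580.6 km = 3.5806×10⁶ m.
r_a = 3390 + 21100 = 24490 km = 2.4490×10⁷ m.
Semi-major axis a = (r_p + r_a)/2 = (3580.6 + 24490)/2 = 14035 km = 1.404×10⁷ m.
By Kepler's third law T = 2π√(a³/μ) = 2π × 8.034×10³ = 5.048×10⁴ s.
= 841.4 min.

T ≈ 841.4 min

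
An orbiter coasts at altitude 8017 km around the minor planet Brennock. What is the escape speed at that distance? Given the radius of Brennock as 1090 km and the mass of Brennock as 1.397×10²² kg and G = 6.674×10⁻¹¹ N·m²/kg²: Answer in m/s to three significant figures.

μ = GM = 6.674×10⁻¹¹ × 1.397×10²² = 9.324×10¹¹ m³/s².
r = 1090 + 8017 = 9107.0 km = 9.1070×10⁶ m.
Escape speed v_esc = √(2μ/r) = √(2 × 9.324×10¹¹ / 9.107×10⁶) = √(2.048×10⁵) = 452.5 m/s.

v_esc ≈ 453 m/s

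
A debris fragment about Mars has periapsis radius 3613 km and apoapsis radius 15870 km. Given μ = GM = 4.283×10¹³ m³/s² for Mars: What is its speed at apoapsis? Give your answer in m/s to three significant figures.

v ≈ 1000 m/s

Semi-major axis a = (r_p + r_a)/2 = 9741.5 km = 9.742×10⁶ m.
Vis-viva: v² = μ(2/r − 1/a) = 4.283×10¹³ × (1.260×10⁻⁷ − 1.027×10⁻⁷) = 1.001×10⁶ m²/s².
v = 1000 m/s.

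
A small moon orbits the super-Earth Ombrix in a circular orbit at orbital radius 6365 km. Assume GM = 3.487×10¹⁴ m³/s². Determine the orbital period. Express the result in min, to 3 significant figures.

T ≈ 90.1 min

r = 6365 km = 6.365×10⁶ m.
Kepler's third law: T = 2π√(r³/μ) = 2π√((6.365×10⁶)³ / 3.487×10¹⁴).
r³/μ = 7.395×10⁵ s², so T = 2π × 8.599×10² = 5.403×10³ s.
Converting: 5.403×10³ s ÷ 60.00 = 90.05 min.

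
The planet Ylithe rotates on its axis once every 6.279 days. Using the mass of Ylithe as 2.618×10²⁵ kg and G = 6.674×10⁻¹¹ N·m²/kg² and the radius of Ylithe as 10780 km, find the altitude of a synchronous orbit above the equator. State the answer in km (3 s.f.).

h_sync ≈ 2.25×10⁵ km

μ = GM = 6.674×10⁻¹¹ × 2.618×10²⁵ = 1.747×10¹⁵ m³/s².
T = 6.279 days = 5.425×10⁵ s.
A synchronous orbit has period T, so by Kepler's third law a = (μT²/4π²)^(1/3).
μT²/4π² = 1.747×10¹⁵ × (5.425×10⁵)² / 39.48 = 1.303×10²⁵ m³.
a = 2.353×10⁸ m = 2.3529×10⁵ km.
Altitude h = a − R = 2.3529×10⁵ − 10780 = 2.2451×10⁵ km.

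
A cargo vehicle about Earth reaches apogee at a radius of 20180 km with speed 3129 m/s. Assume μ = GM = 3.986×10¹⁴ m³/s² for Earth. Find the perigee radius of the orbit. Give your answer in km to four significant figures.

perigee radius ≈ 6649 km

r_a = 2.018×10⁷ m.
Specific energy ε = v²/2 − μ/r = -1.486×10⁷ J/kg, so a = −μ/(2ε) = 1.341×10⁷ m.
The apsides satisfy r_p + r_a = 2a, so the perigee radius is 2a − r_a = 6.649×10⁶ m = 6649.3 km.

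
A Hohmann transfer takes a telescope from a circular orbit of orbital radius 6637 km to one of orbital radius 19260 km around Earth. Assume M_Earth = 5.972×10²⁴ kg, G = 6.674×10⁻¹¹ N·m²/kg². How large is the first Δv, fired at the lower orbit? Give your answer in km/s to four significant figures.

μ = GM = 6.674×10⁻¹¹ × 5.972×10²⁴ = 3.986×10¹⁴ m³/s².
r₁ = 6637 km = 6.637×10⁶ m.
r₂ = 19260 km = 1.926×10⁷ m.
Transfer ellipse a_t = (r₁ + r₂)/2 = 1.295×10⁷ m.
At r₁: circular v_c1 = √(μ/r₁) = 7749 m/s; transfer-perigee v_p = √[μ(2/r₁ − 1/a_t)] = 9451 m/s.
Δv₁ = v_p − v_c1 = 1702 m/s.
= 1.702 km/s.

Δv ≈ 1.702 km/s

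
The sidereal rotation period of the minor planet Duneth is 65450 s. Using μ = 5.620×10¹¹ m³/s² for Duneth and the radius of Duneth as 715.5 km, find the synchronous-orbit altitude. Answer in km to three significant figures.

h_sync ≈ 3220 km

A synchronous orbit has period T, so by Kepler's third law a = (μT²/4π²)^(1/3).
μT²/4π² = 5.620×10¹¹ × (6.545×10⁴)² / 39.48 = 6.098×10¹⁹ m³.
a = 3.936×10⁶ m = 3936.1 km.
Altitude h = a − R = 3936.1 − 715.5 = 3220.6 km.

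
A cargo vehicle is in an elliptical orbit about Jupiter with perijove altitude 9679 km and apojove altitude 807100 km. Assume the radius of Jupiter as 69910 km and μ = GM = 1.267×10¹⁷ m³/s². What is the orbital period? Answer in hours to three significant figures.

r_p = 69910 + 9679 = 79589 km = 7.9589×10⁷ m.
r_a = 69910 + 807100 = 877010 km = 8.7701×10⁸ m.
Semi-major axis a = (r_p + r_a)/2 = (79589 + 8.7701×10⁵)/2 = 4.7830×10⁵ km = 4.783×10⁸ m.
By Kepler's third law T = 2π√(a³/μ) = 2π × 2.939×10⁴ = 1.846×10⁵ s.
= 51.29 hours.

T ≈ 51.3 hours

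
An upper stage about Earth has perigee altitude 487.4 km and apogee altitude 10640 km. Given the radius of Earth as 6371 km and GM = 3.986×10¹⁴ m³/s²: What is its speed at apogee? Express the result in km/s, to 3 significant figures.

v ≈ 3.67 km/s

r_p = 6371 + 487.4 = 6858.4 km = 6.8584×10⁶ m.
r_a = 6371 + 10640 = 17011 km = 1.7011×10⁷ m.
Semi-major axis a = (r_p + r_a)/2 = 11935 km = 1.193×10⁷ m.
Vis-viva: v² = μ(2/r − 1/a) = 3.986×10¹⁴ × (1.176×10⁻⁷ − 8.379×10⁻⁸) = 1.347×10⁷ m²/s².
v = 3670 m/s = 3.670 km/s.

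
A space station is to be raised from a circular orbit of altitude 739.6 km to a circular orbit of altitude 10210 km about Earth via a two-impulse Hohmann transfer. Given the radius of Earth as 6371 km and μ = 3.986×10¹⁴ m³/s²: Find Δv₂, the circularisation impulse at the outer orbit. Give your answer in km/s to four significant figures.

r₁ = 6371 + 739.6 = 7110.6 km = 7.1106×10⁶ m.
r₂ = 6371 + 10210 = 16581 km = 1.6581×10⁷ m.
Transfer ellipse a_t = (r₁ + r₂)/2 = 1.185×10⁷ m.
At r₁: circular v_c1 = √(μ/r₁) = 7487 m/s; transfer-perigee v_p = √[μ(2/r₁ − 1/a_t)] = 8858 m/s.
At r₂: circular v_c2 = √(μ/r₂) = 4903 m/s; transfer-apogee v_a = √[μ(2/r₂ − 1/a_t)] = 3799 m/s.
Δv₂ = v_c2 − v_a = 1104 m/s.
= 1.104 km/s.

Δv ≈ 1.104 km/s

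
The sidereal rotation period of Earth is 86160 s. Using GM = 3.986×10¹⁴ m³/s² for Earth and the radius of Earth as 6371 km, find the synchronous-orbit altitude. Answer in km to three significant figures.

A synchronous orbit has period T, so by Kepler's third law a = (μT²/4π²)^(1/3).
μT²/4π² = 3.986×10¹⁴ × (8.616×10⁴)² / 39.48 = 7.495×10²² m³.
a = 4.216×10⁷ m = 42163 km.
Altitude h = a − R = 42163 − 6371 = 35792 km.

h_sync ≈ 35800 km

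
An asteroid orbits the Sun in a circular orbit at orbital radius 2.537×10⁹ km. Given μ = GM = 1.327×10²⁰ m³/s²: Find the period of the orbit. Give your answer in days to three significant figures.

T ≈ 25500 days

r = 2.537×10⁹ km = 2.537×10¹² m.
Kepler's third law: T = 2π√(r³/μ) = 2π√((2.537×10¹²)³ / 1.327×10²⁰).
r³/μ = 1.231×10¹⁷ s², so T = 2π × 3.508×10⁸ = 2.204×10⁹ s.
Converting: 2.204×10⁹ s ÷ 86400 = 25510 days.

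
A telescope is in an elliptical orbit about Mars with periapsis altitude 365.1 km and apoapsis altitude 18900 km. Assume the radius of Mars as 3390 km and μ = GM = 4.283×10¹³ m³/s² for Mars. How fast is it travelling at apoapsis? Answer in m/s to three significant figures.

r_p = 3390 + 365.1 = 3755.1 km = 3.7551×10⁶ m.
r_a = 3390 + 18900 = 22290 km = 2.2290×10⁷ m.
Semi-major axis a = (r_p + r_a)/2 = 13023 km = 1.302×10⁷ m.
Vis-viva: v² = μ(2/r − 1/a) = 4.283×10¹³ × (8.973×10⁻⁸ − 7.679×10⁻⁸) = 5.541×10⁵ m²/s².
v = 744.4 m/s.

v ≈ 744 m/s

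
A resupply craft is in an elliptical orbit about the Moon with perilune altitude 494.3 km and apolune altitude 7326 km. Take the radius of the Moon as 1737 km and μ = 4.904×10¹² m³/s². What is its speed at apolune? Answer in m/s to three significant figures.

r_p = 1737 + 494.3 = 2231.3 km = 2.2313×10⁶ m.
r_a = 1737 + 7326 = 9063.0 km = 9.0630×10⁶ m.
Semi-major axis a = (r_p + r_a)/2 = 5647.1 km = 5.647×10⁶ m.
Vis-viva: v² = μ(2/r − 1/a) = 4.904×10¹² × (2.207×10⁻⁷ − 1.771×10⁻⁷) = 2.138×10⁵ m²/s².
v = 462.4 m/s.

v ≈ 462 m/s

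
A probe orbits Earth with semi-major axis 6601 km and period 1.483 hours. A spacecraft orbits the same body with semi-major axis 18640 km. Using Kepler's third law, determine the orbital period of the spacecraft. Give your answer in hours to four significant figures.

T₂ ≈ 7.037 hours

Kepler's third law: T² ∝ a³, so T₂ = T₁ (a₂/a₁)^(3/2).
a₂/a₁ = 2.824, (a₂/a₁)^(3/2) = 4.745.
T₂ = 1.483 × 4.745 = 7.037 hours.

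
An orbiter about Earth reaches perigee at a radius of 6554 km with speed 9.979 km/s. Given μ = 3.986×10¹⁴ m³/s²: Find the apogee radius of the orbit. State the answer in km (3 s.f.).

r_p = 6.554×10⁶ m.
Specific energy ε = v²/2 − μ/r = -1.103×10⁷ J/kg, so a = −μ/(2ε) = 1.807×10⁷ m.
The apsides satisfy r_p + r_a = 2a, so the apogee radius is 2a − r_p = 2.959×10⁷ m = 29592 km.

apogee radius ≈ 29600 km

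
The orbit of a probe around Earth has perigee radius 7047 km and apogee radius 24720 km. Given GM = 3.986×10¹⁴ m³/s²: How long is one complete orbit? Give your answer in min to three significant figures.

Semi-major axis a = (r_p + r_a)/2 = (7047.0 + 24720)/2 = 15884 km = 1.588×10⁷ m.
By Kepler's third law T = 2π√(a³/μ) = 2π × 3.171×10³ = 1.992×10⁴ s.
= 332.0 min.

T ≈ 332 min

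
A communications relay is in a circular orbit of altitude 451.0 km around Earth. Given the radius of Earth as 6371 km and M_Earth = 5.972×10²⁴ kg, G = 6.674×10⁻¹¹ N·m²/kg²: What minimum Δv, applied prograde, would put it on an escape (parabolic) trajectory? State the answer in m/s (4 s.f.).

Δv ≈ 3166 m/s

μ = GM = 6.674×10⁻¹¹ × 5.972×10²⁴ = 3.986×10¹⁴ m³/s².
r = 6371 + 451.0 = 6822.0 km = 6.8220×10⁶ m.
Circular speed v_c = √(μ/r) = 7644 m/s.
Escape speed v_esc = √(2μ/r) = √2 × v_c = 10810 m/s.
Δv = v_esc − v_c = 3166 m/s.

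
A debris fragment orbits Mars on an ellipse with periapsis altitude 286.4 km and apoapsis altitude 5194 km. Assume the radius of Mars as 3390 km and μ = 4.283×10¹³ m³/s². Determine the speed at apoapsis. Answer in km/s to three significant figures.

r_p = 3390 + 286.4 = 3676.4 km = 3.6764×10⁶ m.
r_a = 3390 + 5194 = 8584.0 km = 8.5840×10⁶ m.
Semi-major axis a = (r_p + r_a)/2 = 6130.2 km = 6.130×10⁶ m.
Vis-viva: v² = μ(2/r − 1/a) = 4.283×10¹³ × (2.330×10⁻⁷ − 1.631×10⁻⁷) = 2.992×10⁶ m²/s².
v = 1730 m/s = 1.730 km/s.

v ≈ 1.73 km/s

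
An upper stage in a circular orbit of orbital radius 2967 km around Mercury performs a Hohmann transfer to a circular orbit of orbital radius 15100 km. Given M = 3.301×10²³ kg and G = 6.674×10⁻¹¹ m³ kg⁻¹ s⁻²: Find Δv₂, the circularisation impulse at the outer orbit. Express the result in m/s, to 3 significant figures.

Δv ≈ 516 m/s

μ = GM = 6.674×10⁻¹¹ × 3.301×10²³ = 2.203×10¹³ m³/s².
r₁ = 2967 km = 2.967×10⁶ m.
r₂ = 15100 km = 1.510×10⁷ m.
Transfer ellipse a_t = (r₁ + r₂)/2 = 9.034×10⁶ m.
At r₁: circular v_c1 = √(μ/r₁) = 2725 m/s; transfer-periherm v_p = √[μ(2/r₁ − 1/a_t)] = 3523 m/s.
At r₂: circular v_c2 = √(μ/r₂) = 1208 m/s; transfer-apoherm v_a = √[μ(2/r₂ − 1/a_t)] = 692.2 m/s.
Δv₂ = v_c2 − v_a = 515.6 m/s.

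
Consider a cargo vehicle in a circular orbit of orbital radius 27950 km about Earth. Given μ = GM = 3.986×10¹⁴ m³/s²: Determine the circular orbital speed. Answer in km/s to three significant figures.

r = 27950 km = 2.795×10⁷ m.
For a circular orbit v = √(μ/r) = √(3.986×10¹⁴ / 2.795×10⁷) = √(1.426×10⁷) = 3776 m/s.
That is 3.776 km/s.

v ≈ 3.78 km/s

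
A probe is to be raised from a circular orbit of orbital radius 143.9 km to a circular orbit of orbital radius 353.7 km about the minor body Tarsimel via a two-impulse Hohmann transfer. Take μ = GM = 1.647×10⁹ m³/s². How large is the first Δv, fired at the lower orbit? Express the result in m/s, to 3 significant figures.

Δv ≈ 20.6 m/s

r₁ = 143.9 km = 1.439×10⁵ m.
r₂ = 353.7 km = 3.537×10⁵ m.
Transfer ellipse a_t = (r₁ + r₂)/2 = 2.488×10⁵ m.
At r₁: circular v_c1 = √(μ/r₁) = 107.0 m/s; transfer-periapsis v_p = √[μ(2/r₁ − 1/a_t)] = 127.6 m/s.
Δv₁ = v_p − v_c1 = 20.57 m/s.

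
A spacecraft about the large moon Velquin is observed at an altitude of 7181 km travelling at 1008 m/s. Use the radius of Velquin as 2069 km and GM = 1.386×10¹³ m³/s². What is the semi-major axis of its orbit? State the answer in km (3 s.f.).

a ≈ 7000 km

r = 2069 + 7181 = 9250.0 km = 9.250×10⁶ m.
Specific orbital energy ε = v²/2 − μ/r = (1008)²/2 − 1.386×10¹³/9.250×10⁶ = -9.903×10⁵ J/kg.
Since ε = −μ/(2a), a = −μ/(2ε) = 6.998×10⁶ m = 6997.6 km.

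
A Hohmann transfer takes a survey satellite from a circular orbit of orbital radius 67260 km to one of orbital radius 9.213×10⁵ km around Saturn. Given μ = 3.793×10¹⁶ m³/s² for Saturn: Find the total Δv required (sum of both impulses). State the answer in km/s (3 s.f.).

Δv_total ≈ 12.7 km/s

r₁ = 67260 km = 6.726×10⁷ m.
r₂ = 9.213×10⁵ km = 9.213×10⁸ m.
Transfer ellipse a_t = (r₁ + r₂)/2 = 4.943×10⁸ m.
At r₁: circular v_c1 = √(μ/r₁) = 23750 m/s; transfer-perikrone v_p = √[μ(2/r₁ − 1/a_t)] = 32420 m/s.
Δv₁ = v_p − v_c1 = 8674 m/s.
At r₂: circular v_c2 = √(μ/r₂) = 6416 m/s; transfer-apokrone v_a = √[μ(2/r₂ − 1/a_t)] = 2367 m/s.
Δv₂ = v_c2 − v_a = 4049 m/s.
Total Δv = Δv₁ + Δv₂ = 12720 m/s = 12.72 km/s.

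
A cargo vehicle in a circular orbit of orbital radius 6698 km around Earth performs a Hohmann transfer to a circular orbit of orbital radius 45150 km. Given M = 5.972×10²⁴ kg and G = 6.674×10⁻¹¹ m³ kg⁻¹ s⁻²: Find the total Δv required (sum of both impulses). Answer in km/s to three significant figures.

Δv_total ≈ 3.93 km/s

μ = GM = 6.674×10⁻¹¹ × 5.972×10²⁴ = 3.986×10¹⁴ m³/s².
r₁ = 6698 km = 6.698×10⁶ m.
r₂ = 45150 km = 4.515×10⁷ m.
Transfer ellipse a_t = (r₁ + r₂)/2 = 2.592×10⁷ m.
At r₁: circular v_c1 = √(μ/r₁) = 7714 m/s; transfer-perigee v_p = √[μ(2/r₁ − 1/a_t)] = 10180 m/s.
Δv₁ = v_p − v_c1 = 2466 m/s.
At r₂: circular v_c2 = √(μ/r₂) = 2971 m/s; transfer-apogee v_a = √[μ(2/r₂ − 1/a_t)] = 1510 m/s.
Δv₂ = v_c2 − v_a = 1461 m/s.
Total Δv = Δv₁ + Δv₂ = 3927 m/s = 3.927 km/s.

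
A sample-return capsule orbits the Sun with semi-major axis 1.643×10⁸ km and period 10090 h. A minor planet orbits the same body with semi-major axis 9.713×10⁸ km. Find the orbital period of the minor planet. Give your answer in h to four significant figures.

T₂ ≈ 1.450×10⁵ h

Kepler's third law: T² ∝ a³, so T₂ = T₁ (a₂/a₁)^(3/2).
a₂/a₁ = 5.912, (a₂/a₁)^(3/2) = 14.37.
T₂ = 10090 × 14.37 = 1.450×10⁵ h.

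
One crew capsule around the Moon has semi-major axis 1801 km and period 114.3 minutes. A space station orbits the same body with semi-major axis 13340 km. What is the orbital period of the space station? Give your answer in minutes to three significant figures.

Kepler's third law: T² ∝ a³, so T₂ = T₁ (a₂/a₁)^(3/2).
a₂/a₁ = 7.407, (a₂/a₁)^(3/2) = 20.16.
T₂ = 114.3 × 20.16 = 2304 minutes.

T₂ ≈ 2300 minutes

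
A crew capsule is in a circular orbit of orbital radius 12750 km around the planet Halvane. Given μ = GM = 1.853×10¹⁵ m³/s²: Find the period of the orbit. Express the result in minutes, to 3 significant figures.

T ≈ 111 minutes

r = 12750 km = 1.275×10⁷ m.
Kepler's third law: T = 2π√(r³/μ) = 2π√((1.275×10⁷)³ / 1.853×10¹⁵).
r³/μ = 1.119×10⁶ s², so T = 2π × 1.058×10³ = 6.645×10³ s.
Converting: 6.645×10³ s ÷ 60.00 = 110.8 minutes.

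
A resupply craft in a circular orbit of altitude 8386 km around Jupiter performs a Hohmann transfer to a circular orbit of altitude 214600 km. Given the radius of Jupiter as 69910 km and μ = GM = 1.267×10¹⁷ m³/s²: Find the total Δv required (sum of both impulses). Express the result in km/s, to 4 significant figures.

r₁ = 69910 + 8386 = 78296 km = 7.8296×10⁷ m.
r₂ = 69910 + 214600 = 284510 km = 2.8451×10⁸ m.
Transfer ellipse a_t = (r₁ + r₂)/2 = 1.814×10⁸ m.
At r₁: circular v_c1 = √(μ/r₁) = 40230 m/s; transfer-perijove v_p = √[μ(2/r₁ − 1/a_t)] = 50380 m/s.
Δv₁ = v_p − v_c1 = 10150 m/s.
At r₂: circular v_c2 = √(μ/r₂) = 21100 m/s; transfer-apojove v_a = √[μ(2/r₂ − 1/a_t)] = 13860 m/s.
Δv₂ = v_c2 − v_a = 7239 m/s.
Total Δv = Δv₁ + Δv₂ = 17390 m/s = 17.39 km/s.

Δv_total ≈ 17.39 km/s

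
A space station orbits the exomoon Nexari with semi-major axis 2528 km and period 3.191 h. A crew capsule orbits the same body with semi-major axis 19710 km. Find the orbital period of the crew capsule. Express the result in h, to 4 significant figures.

T₂ ≈ 69.47 h

Kepler's third law: T² ∝ a³, so T₂ = T₁ (a₂/a₁)^(3/2).
a₂/a₁ = 7.797, (a₂/a₁)^(3/2) = 21.77.
T₂ = 3.191 × 21.77 = 69.47 h.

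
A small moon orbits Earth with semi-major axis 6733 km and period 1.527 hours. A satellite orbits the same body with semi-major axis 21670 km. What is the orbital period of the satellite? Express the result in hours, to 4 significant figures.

T₂ ≈ 8.817 hours

Kepler's third law: T² ∝ a³, so T₂ = T₁ (a₂/a₁)^(3/2).
a₂/a₁ = 3.218, (a₂/a₁)^(3/2) = 5.774.
T₂ = 1.527 × 5.774 = 8.817 hours.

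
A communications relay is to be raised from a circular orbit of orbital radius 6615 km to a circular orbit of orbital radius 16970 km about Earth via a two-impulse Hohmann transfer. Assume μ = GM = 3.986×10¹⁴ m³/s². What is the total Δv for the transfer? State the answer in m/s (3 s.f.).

Δv_total ≈ 2770 m/s

r₁ = 6615 km = 6.615×10⁶ m.
r₂ = 16970 km = 1.697×10⁷ m.
Transfer ellipse a_t = (r₁ + r₂)/2 = 1.179×10⁷ m.
At r₁: circular v_c1 = √(μ/r₁) = 7763 m/s; transfer-perigee v_p = √[μ(2/r₁ − 1/a_t)] = 9312 m/s.
Δv₁ = v_p − v_c1 = 1549 m/s.
At r₂: circular v_c2 = √(μ/r₂) = 4846 m/s; transfer-apogee v_a = √[μ(2/r₂ − 1/a_t)] = 3630 m/s.
Δv₂ = v_c2 − v_a = 1217 m/s.
Total Δv = Δv₁ + Δv₂ = 2766 m/s.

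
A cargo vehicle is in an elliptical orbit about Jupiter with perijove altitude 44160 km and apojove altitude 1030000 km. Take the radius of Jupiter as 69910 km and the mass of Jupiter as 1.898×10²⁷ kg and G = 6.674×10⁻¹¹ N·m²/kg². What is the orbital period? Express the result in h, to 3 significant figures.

T ≈ 73.3 h

μ = GM = 6.674×10⁻¹¹ × 1.898×10²⁷ = 1.267×10¹⁷ m³/s².
r_p = 69910 + 44160 = 114070 km = 1.1407×10⁸ m.
r_a = 69910 + 1030000 = 1099900 km = 1.0999×10⁹ m.
Semi-major axis a = (r_p + r_a)/2 = (1.1407×10⁵ + 1.0999×10⁶)/2 = 6.0699×10⁵ km = 6.070×10⁸ m.
By Kepler's third law T = 2π√(a³/μ) = 2π × 4.202×10⁴ = 2.640×10⁵ s.
= 73.33 h.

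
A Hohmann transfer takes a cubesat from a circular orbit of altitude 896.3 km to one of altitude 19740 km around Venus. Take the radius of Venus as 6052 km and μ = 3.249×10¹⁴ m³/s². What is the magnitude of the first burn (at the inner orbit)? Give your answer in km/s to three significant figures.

r₁ = 6052 + 896.3 = 6948.3 km = 6.9483×10⁶ m.
r₂ = 6052 + 19740 = 25792 km = 2.5792×10⁷ m.
Transfer ellipse a_t = (r₁ + r₂)/2 = 1.637×10⁷ m.
At r₁: circular v_c1 = √(μ/r₁) = 6838 m/s; transfer-periapsis v_p = √[μ(2/r₁ − 1/a_t)] = 8583 m/s.
Δv₁ = v_p − v_c1 = 1745 m/s.
= 1.745 km/s.

Δv ≈ 1.75 km/s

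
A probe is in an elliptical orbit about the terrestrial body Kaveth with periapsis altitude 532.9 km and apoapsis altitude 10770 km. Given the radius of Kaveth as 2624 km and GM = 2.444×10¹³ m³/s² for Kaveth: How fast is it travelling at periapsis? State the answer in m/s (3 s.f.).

v ≈ 3540 m/s

r_p = 2624 + 532.9 = 3156.9 km = 3.1569×10⁶ m.
r_a = 2624 + 10770 = 13394 km = 1.3394×10⁷ m.
Semi-major axis a = (r_p + r_a)/2 = 8275.5 km = 8.275×10⁶ m.
Vis-viva: v² = μ(2/r − 1/a) = 2.444×10¹³ × (6.335×10⁻⁷ − 1.208×10⁻⁷) = 1.253×10⁷ m²/s².
v = 3540 m/s.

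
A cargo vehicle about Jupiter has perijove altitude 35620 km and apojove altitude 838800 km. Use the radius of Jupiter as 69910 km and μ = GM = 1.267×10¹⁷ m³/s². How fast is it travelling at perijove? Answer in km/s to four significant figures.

r_p = 69910 + 35620 = 105530 km = 1.0553×10⁸ m.
r_a = 69910 + 838800 = 908710 km = 9.0871×10⁸ m.
Semi-major axis a = (r_p + r_a)/2 = 5.0712×10⁵ km = 5.071×10⁸ m.
Vis-viva: v² = μ(2/r − 1/a) = 1.267×10¹⁷ × (1.895×10⁻⁸ − 1.972×10⁻⁹) = 2.151×10⁹ m²/s².
v = 46380 m/s = 46.38 km/s.

v ≈ 46.38 km/s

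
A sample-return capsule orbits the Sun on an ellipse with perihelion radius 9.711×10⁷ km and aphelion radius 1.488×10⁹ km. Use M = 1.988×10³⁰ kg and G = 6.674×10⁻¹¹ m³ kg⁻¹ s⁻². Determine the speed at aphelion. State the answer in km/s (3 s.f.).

v ≈ 3.31 km/s

μ = GM = 6.674×10⁻¹¹ × 1.988×10³⁰ = 1.327×10²⁰ m³/s².
Semi-major axis a = (r_p + r_a)/2 = 7.9256×10⁸ km = 7.926×10¹¹ m.
Vis-viva: v² = μ(2/r − 1/a) = 1.327×10²⁰ × (1.344×10⁻¹² − 1.262×10⁻¹²) = 1.093×10⁷ m²/s².
v = 3305 m/s = 3.305 km/s.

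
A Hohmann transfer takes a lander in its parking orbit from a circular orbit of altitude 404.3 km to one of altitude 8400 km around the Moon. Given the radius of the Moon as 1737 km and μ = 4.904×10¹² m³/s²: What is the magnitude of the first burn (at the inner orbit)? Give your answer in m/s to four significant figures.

Δv ≈ 431.3 m/s

r₁ = 1737 + 404.3 = 2141.3 km = 2.1413×10⁶ m.
r₂ = 1737 + 8400 = 10137 km = 1.0137×10⁷ m.
Transfer ellipse a_t = (r₁ + r₂)/2 = 6.139×10⁶ m.
At r₁: circular v_c1 = √(μ/r₁) = 1513 m/s; transfer-perilune v_p = √[μ(2/r₁ − 1/a_t)] = 1945 m/s.
Δv₁ = v_p − v_c1 = 431.3 m/s.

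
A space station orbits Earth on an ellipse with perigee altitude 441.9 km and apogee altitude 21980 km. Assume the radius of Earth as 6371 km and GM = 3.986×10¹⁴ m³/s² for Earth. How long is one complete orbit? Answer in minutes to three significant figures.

r_p = 6371 + 441.9 = 6812.9 km = 6.8129×10⁶ m.
r_a = 6371 + 21980 = 28351 km = 2.8351×10⁷ m.
Semi-major axis a = (r_p + r_a)/2 = (6812.9 + 28351)/2 = 17582 km = 1.758×10⁷ m.
By Kepler's third law T = 2π√(a³/μ) = 2π × 3.693×10³ = 2.320×10⁴ s.
= 386.7 minutes.

T ≈ 387 minutes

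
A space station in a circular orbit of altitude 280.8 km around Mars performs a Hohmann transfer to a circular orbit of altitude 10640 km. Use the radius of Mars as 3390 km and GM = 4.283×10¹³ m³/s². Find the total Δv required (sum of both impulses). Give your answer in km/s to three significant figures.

r₁ = 3390 + 280.8 = 3670.8 km = 3.6708×10⁶ m.
r₂ = 3390 + 10640 = 14030 km = 1.4030×10⁷ m.
Transfer ellipse a_t = (r₁ + r₂)/2 = 8.850×10⁶ m.
At r₁: circular v_c1 = √(μ/r₁) = 3416 m/s; transfer-periapsis v_p = √[μ(2/r₁ − 1/a_t)] = 4301 m/s.
Δv₁ = v_p − v_c1 = 884.9 m/s.
At r₂: circular v_c2 = √(μ/r₂) = 1747 m/s; transfer-apoapsis v_a = √[μ(2/r₂ − 1/a_t)] = 1125 m/s.
Δv₂ = v_c2 − v_a = 622.0 m/s.
Total Δv = Δv₁ + Δv₂ = 1507 m/s = 1.507 km/s.

Δv_total ≈ 1.51 km/s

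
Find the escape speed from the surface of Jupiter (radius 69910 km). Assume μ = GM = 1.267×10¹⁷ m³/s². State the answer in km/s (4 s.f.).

r = R = 6.991×10⁷ m.
Escape speed v_esc = √(2μ/r) = √(2 × 1.267×10¹⁷ / 6.991×10⁷) = √(3.625×10⁹) = 60210 m/s.
= 60.21 km/s.

v_esc ≈ 60.21 km/s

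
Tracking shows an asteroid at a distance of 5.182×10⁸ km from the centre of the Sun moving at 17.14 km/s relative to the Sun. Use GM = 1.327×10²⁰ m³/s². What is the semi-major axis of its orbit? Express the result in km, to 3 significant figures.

a ≈ 6.08×10⁸ km

r = 5.182×10¹¹ m.
Specific orbital energy ε = v²/2 − μ/r = (17140)²/2 − 1.327×10²⁰/5.182×10¹¹ = -1.092×10⁸ J/kg.
Since ε = −μ/(2a), a = −μ/(2ε) = 6.077×10¹¹ m = 6.0766×10⁸ km.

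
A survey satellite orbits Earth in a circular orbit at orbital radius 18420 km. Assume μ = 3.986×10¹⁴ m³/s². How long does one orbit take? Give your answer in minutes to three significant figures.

r = 18420 km = 1.842×10⁷ m.
Kepler's third law: T = 2π√(r³/μ) = 2π√((1.842×10⁷)³ / 3.986×10¹⁴).
r³/μ = 1.568×10⁷ s², so T = 2π × 3.960×10³ = 2.488×10⁴ s.
Converting: 2.488×10⁴ s ÷ 60.00 = 414.7 minutes.

T ≈ 415 minutes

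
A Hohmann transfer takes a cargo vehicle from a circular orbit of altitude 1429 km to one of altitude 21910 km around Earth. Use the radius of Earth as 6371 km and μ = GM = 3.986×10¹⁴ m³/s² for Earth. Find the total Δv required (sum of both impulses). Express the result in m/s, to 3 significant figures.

r₁ = 6371 + 1429 = 7800.0 km = 7.8000×10⁶ m.
r₂ = 6371 + 21910 = 28281 km = 2.8281×10⁷ m.
Transfer ellipse a_t = (r₁ + r₂)/2 = 1.804×10⁷ m.
At r₁: circular v_c1 = √(μ/r₁) = 7149 m/s; transfer-perigee v_p = √[μ(2/r₁ − 1/a_t)] = 8950 m/s.
Δv₁ = v_p − v_c1 = 1802 m/s.
At r₂: circular v_c2 = √(μ/r₂) = 3754 m/s; transfer-apogee v_a = √[μ(2/r₂ − 1/a_t)] = 2469 m/s.
Δv₂ = v_c2 − v_a = 1286 m/s.
Total Δv = Δv₁ + Δv₂ = 3088 m/s.

Δv_total ≈ 3090 m/s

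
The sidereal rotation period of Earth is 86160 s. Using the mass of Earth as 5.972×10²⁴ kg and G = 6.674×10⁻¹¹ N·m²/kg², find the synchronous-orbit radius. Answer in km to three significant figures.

μ = GM = 6.674×10⁻¹¹ × 5.972×10²⁴ = 3.986×10¹⁴ m³/s².
A synchronous orbit has period T, so by Kepler's third law a = (μT²/4π²)^(1/3).
μT²/4π² = 3.986×10¹⁴ × (8.616×10⁴)² / 39.48 = 7.495×10²² m³.
a = 4.216×10⁷ m = 42162 km.

r_sync ≈ 42200 km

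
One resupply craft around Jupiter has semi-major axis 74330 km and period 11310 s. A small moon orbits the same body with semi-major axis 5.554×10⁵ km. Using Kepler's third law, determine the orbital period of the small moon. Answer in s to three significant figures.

Kepler's third law: T² ∝ a³, so T₂ = T₁ (a₂/a₁)^(3/2).
a₂/a₁ = 7.472, (a₂/a₁)^(3/2) = 20.43.
T₂ = 11310 × 20.43 = 2.310×10⁵ s.

T₂ ≈ 2.31×10⁵ s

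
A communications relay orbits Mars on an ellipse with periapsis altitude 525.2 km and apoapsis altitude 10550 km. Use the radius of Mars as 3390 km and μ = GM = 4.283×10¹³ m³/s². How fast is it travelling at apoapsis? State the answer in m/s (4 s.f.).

v ≈ 1161 m/s

r_p = 3390 + 525.2 = 3915.2 km = 3.9152×10⁶ m.
r_a = 3390 + 10550 = 13940 km = 1.3940×10⁷ m.
Semi-major axis a = (r_p + r_a)/2 = 8927.6 km = 8.928×10⁶ m.
Vis-viva: v² = μ(2/r − 1/a) = 4.283×10¹³ × (1.435×10⁻⁷ − 1.120×10⁻⁷) = 1.347×10⁶ m²/s².
v = 1161 m/s.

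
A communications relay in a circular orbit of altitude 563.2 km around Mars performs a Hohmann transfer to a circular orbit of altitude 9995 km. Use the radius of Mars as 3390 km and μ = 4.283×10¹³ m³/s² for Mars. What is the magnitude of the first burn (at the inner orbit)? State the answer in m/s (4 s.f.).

Δv ≈ 798.4 m/s

r₁ = 3390 + 563.2 = 3953.2 km = 3.9532×10⁶ m.
r₂ = 3390 + 9995 = 13385 km = 1.3385×10⁷ m.
Transfer ellipse a_t = (r₁ + r₂)/2 = 8.669×10⁶ m.
At r₁: circular v_c1 = √(μ/r₁) = 3292 m/s; transfer-periapsis v_p = √[μ(2/r₁ − 1/a_t)] = 4090 m/s.
Δv₁ = v_p − v_c1 = 798.4 m/s.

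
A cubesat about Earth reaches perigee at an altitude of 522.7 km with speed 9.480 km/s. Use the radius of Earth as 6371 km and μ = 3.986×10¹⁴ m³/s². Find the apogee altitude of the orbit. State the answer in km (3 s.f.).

r_p = 6371 + 522.7 = 6893.7 km = 6.894×10⁶ m.
Specific energy ε = v²/2 − μ/r = -1.289×10⁷ J/kg, so a = −μ/(2ε) = 1.547×10⁷ m.
The apsides satisfy r_p + r_a = 2a, so the apogee radius is 2a − r_p = 2.404×10⁷ m = 24040 km.
Apogee altitude = 24040 − 6371 = 17669 km.

apogee altitude ≈ 17700 km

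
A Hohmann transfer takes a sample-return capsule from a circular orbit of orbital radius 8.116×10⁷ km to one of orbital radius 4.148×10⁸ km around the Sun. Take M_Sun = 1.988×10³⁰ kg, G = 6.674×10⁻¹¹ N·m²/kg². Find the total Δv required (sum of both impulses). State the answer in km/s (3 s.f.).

Δv_total ≈ 19.5 km/s

μ = GM = 6.674×10⁻¹¹ × 1.988×10³⁰ = 1.327×10²⁰ m³/s².
r₁ = 8.116×10⁷ km = 8.116×10¹⁰ m.
r₂ = 4.148×10⁸ km = 4.148×10¹¹ m.
Transfer ellipse a_t = (r₁ + r₂)/2 = 2.480×10¹¹ m.
At r₁: circular v_c1 = √(μ/r₁) = 40430 m/s; transfer-perihelion v_p = √[μ(2/r₁ − 1/a_t)] = 52290 m/s.
Δv₁ = v_p − v_c1 = 11860 m/s.
At r₂: circular v_c2 = √(μ/r₂) = 17880 m/s; transfer-aphelion v_a = √[μ(2/r₂ − 1/a_t)] = 10230 m/s.
Δv₂ = v_c2 − v_a = 7653 m/s.
Total Δv = Δv₁ + Δv₂ = 19510 m/s = 19.51 km/s.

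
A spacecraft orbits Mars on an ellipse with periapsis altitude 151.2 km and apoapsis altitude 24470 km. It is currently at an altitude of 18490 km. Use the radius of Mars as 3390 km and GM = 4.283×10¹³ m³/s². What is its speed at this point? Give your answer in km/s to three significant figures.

r_p = 3390 + 151.2 = 3541.2 km = 3.5412×10⁶ m.
r_a = 3390 + 24470 = 27860 km = 2.7860×10⁷ m.
r = 3390 + 18490 = 21880 km = 2.188×10⁷ m.
Semi-major axis a = (r_p + r_a)/2 = 15701 km = 1.570×10⁷ m.
Vis-viva: v² = μ(2/r − 1/a) = 4.283×10¹³ × (9.141×10⁻⁸ − 6.369×10⁻⁸) = 1.187×10⁶ m²/s².
v = 1090 m/s = 1.090 km/s.

v ≈ 1.09 km/s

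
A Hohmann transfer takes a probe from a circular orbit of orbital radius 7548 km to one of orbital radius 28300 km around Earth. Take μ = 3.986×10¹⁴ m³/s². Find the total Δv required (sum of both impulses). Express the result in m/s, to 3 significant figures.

Δv_total ≈ 3180 m/s

r₁ = 7548 km = 7.548×10⁶ m.
r₂ = 28300 km = 2.830×10⁷ m.
Transfer ellipse a_t = (r₁ + r₂)/2 = 1.792×10⁷ m.
At r₁: circular v_c1 = √(μ/r₁) = 7267 m/s; transfer-perigee v_p = √[μ(2/r₁ − 1/a_t)] = 9131 m/s.
Δv₁ = v_p − v_c1 = 1864 m/s.
At r₂: circular v_c2 = √(μ/r₂) = 3753 m/s; transfer-apogee v_a = √[μ(2/r₂ − 1/a_t)] = 2435 m/s.
Δv₂ = v_c2 − v_a = 1318 m/s.
Total Δv = Δv₁ + Δv₂ = 3182 m/s.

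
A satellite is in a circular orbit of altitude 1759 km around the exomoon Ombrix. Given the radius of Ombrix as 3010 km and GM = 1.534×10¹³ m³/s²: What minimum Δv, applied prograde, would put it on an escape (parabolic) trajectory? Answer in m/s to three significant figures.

r = 3010 + 1759 = 4769.0 km = 4.7690×10⁶ m.
Circular speed v_c = √(μ/r) = 1793 m/s.
Escape speed v_esc = √(2μ/r) = √2 × v_c = 2536 m/s.
Δv = v_esc − v_c = 742.9 m/s.

Δv ≈ 743 m/s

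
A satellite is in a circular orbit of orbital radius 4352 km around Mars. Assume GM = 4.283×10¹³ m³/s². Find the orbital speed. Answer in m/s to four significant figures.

v ≈ 3137 m/s

r = 4352 km = 4.352×10⁶ m.
For a circular orbit v = √(μ/r) = √(4.283×10¹³ / 4.352×10⁶) = √(9.841×10⁶) = 3137 m/s.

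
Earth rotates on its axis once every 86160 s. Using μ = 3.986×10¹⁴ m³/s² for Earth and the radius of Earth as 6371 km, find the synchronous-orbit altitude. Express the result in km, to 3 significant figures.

A synchronous orbit has period T, so by Kepler's third law a = (μT²/4π²)^(1/3).
μT²/4π² = 3.986×10¹⁴ × (8.616×10⁴)² / 39.48 = 7.495×10²² m³.
a = 4.216×10⁷ m = 42163 km.
Altitude h = a − R = 42163 − 6371 = 35792 km.

h_sync ≈ 35800 km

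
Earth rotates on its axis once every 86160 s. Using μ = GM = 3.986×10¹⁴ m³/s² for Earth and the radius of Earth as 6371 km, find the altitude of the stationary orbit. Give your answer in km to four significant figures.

A synchronous orbit has period T, so by Kepler's third law a = (μT²/4π²)^(1/3).
μT²/4π² = 3.986×10¹⁴ × (8.616×10⁴)² / 39.48 = 7.495×10²² m³.
a = 4.216×10⁷ m = 42163 km.
Altitude h = a − R = 42163 − 6371 = 35792 km.

h_sync ≈ 35790 km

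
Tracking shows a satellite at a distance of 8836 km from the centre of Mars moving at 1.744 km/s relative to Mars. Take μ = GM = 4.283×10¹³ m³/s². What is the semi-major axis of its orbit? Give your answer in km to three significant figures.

a ≈ 6440 km

r = 8.836×10⁶ m.
Vis-viva rearranged: 1/a = 2/r − v²/μ = 2.263×10⁻⁷ − 7.101×10⁻⁸ = 1.553×10⁻⁷ m⁻¹.
a = 6.438×10⁶ m = 6437.8 km.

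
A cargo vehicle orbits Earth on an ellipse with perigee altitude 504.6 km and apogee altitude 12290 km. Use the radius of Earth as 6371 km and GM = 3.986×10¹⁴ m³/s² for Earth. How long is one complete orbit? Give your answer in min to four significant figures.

T ≈ 239.3 min

r_p = 6371 + 504.6 = 6875.6 km = 6.8756×10⁶ m.
r_a = 6371 + 12290 = 18661 km = 1.8661×10⁷ m.
Semi-major axis a = (r_p + r_a)/2 = (6875.6 + 18661)/2 = 12768 km = 1.277×10⁷ m.
By Kepler's third law T = 2π√(a³/μ) = 2π × 2.285×10³ = 1.436×10⁴ s.
= 239.3 min.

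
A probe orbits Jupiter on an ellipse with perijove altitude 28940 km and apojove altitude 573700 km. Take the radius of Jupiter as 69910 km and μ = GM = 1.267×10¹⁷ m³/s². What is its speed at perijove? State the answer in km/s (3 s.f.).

r_p = 69910 + 28940 = 98850 km = 9.8850×10⁷ m.
r_a = 69910 + 573700 = 643610 km = 6.4361×10⁸ m.
Semi-major axis a = (r_p + r_a)/2 = 3.7123×10⁵ km = 3.712×10⁸ m.
Vis-viva: v² = μ(2/r − 1/a) = 1.267×10¹⁷ × (2.023×10⁻⁸ − 2.694×10⁻⁹) = 2.222×10⁹ m²/s².
v = 47140 m/s = 47.14 km/s.

v ≈ 47.1 km/s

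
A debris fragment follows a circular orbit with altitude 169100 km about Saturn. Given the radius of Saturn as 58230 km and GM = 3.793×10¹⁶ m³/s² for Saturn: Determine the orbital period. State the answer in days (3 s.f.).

r = 58230 + 169100 = 227330 km = 2.2733×10⁸ m.
Kepler's third law: T = 2π√(r³/μ) = 2π√((2.273×10⁸)³ / 3.793×10¹⁶).
r³/μ = 3.097×10⁸ s², so T = 2π × 1.760×10⁴ = 1.106×10⁵ s.
Converting: 1.106×10⁵ s ÷ 86400 = 1.280 days.

T ≈ 1.28 days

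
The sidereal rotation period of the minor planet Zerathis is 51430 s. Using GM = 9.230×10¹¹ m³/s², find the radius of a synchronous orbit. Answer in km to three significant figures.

A synchronous orbit has period T, so by Kepler's third law a = (μT²/4π²)^(1/3).
μT²/4π² = 9.230×10¹¹ × (5.143×10⁴)² / 39.48 = 6.184×10¹⁹ m³.
a = 3.955×10⁶ m = 3954.5 km.

r_sync ≈ 3950 km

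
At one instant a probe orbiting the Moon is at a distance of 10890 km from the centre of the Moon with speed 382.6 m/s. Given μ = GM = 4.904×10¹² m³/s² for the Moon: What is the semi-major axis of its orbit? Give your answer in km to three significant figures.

a ≈ 6500 km

r = 1.089×10⁷ m.
Vis-viva rearranged: 1/a = 2/r − v²/μ = 1.837×10⁻⁷ − 2.985×10⁻⁸ = 1.538×10⁻⁷ m⁻¹.
a = 6.502×10⁶ m = 6501.7 km.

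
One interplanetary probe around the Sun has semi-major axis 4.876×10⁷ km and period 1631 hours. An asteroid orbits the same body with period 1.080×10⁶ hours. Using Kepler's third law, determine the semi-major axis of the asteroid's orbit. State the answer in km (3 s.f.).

Kepler's third law: a³ ∝ T², so a₂ = a₁ (T₂/T₁)^(2/3).
T₂/T₁ = 662.2, (T₂/T₁)^(2/3) = 75.97.
a₂ = 4.876×10⁷ × 75.97 = 3.704×10⁹ km.

a₂ ≈ 3.70×10⁹ km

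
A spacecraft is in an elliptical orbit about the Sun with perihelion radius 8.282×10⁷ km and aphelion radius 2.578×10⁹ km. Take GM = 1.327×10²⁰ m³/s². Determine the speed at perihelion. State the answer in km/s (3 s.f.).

Semi-major axis a = (r_p + r_a)/2 = 1.3304×10⁹ km = 1.330×10¹² m.
Vis-viva: v² = μ(2/r − 1/a) = 1.327×10²⁰ × (2.415×10⁻¹¹ − 7.516×10⁻¹³) = 3.105×10⁹ m²/s².
v = 55720 m/s = 55.72 km/s.

v ≈ 55.7 km/s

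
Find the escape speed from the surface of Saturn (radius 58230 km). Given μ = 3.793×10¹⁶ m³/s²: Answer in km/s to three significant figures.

r = R = 5.823×10⁷ m.
Escape speed v_esc = √(2μ/r) = √(2 × 3.793×10¹⁶ / 5.823×10⁷) = √(1.303×10⁹) = 36090 m/s.
= 36.09 km/s.

v_esc ≈ 36.1 km/s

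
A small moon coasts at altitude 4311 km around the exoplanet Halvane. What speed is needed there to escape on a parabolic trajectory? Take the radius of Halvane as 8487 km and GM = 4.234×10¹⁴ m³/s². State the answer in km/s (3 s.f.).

v_esc ≈ 8.13 km/s

r = 8487 + 4311 = 12798 km = 1.2798×10⁷ m.
Escape speed v_esc = √(2μ/r) = √(2 × 4.234×10¹⁴ / 1.280×10⁷) = √(6.617×10⁷) = 8134 m/s.
= 8.134 km/s.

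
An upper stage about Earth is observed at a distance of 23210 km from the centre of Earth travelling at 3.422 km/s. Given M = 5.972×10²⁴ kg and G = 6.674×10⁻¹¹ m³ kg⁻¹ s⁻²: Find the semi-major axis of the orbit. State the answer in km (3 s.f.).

a ≈ 17600 km

μ = GM = 6.674×10⁻¹¹ × 5.972×10²⁴ = 3.986×10¹⁴ m³/s².
r = 2.321×10⁷ m.
Specific orbital energy ε = v²/2 − μ/r = (3422)²/2 − 3.986×10¹⁴/2.321×10⁷ = -1.132×10⁷ J/kg.
Since ε = −μ/(2a), a = −μ/(2ε) = 1.761×10⁷ m = 17609 km.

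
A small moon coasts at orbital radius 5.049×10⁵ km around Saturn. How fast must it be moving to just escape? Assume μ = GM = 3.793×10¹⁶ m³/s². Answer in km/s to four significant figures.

r = 5.049×10⁵ km = 5.049×10⁸ m.
Escape speed v_esc = √(2μ/r) = √(2 × 3.793×10¹⁶ / 5.049×10⁸) = √(1.502×10⁸) = 12260 m/s.
= 12.26 km/s.

v_esc ≈ 12.26 km/s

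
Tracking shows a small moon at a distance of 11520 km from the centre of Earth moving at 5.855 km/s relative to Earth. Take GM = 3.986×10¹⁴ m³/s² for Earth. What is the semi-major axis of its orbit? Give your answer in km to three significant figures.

r = 1.152×10⁷ m.
Vis-viva rearranged: 1/a = 2/r − v²/μ = 1.736×10⁻⁷ − 8.600×10⁻⁸ = 8.761×10⁻⁸ m⁻¹.
a = 1.141×10⁷ m = 11415 km.

a ≈ 11400 km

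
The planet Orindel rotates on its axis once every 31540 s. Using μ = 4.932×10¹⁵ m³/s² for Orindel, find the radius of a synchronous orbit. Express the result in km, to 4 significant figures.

A synchronous orbit has period T, so by Kepler's third law a = (μT²/4π²)^(1/3).
μT²/4π² = 4.932×10¹⁵ × (3.154×10⁴)² / 39.48 = 1.243×10²³ m³.
a = 4.990×10⁷ m = 49903 km.

r_sync ≈ 49900 km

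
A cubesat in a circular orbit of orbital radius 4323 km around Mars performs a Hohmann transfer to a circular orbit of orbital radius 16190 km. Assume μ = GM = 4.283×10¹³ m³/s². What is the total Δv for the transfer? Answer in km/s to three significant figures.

Δv_total ≈ 1.38 km/s

r₁ = 4323 km = 4.323×10⁶ m.
r₂ = 16190 km = 1.619×10⁷ m.
Transfer ellipse a_t = (r₁ + r₂)/2 = 1.026×10⁷ m.
At r₁: circular v_c1 = √(μ/r₁) = 3148 m/s; transfer-periapsis v_p = √[μ(2/r₁ − 1/a_t)] = 3955 m/s.
Δv₁ = v_p − v_c1 = 807.0 m/s.
At r₂: circular v_c2 = √(μ/r₂) = 1626 m/s; transfer-apoapsis v_a = √[μ(2/r₂ − 1/a_t)] = 1056 m/s.
Δv₂ = v_c2 − v_a = 570.5 m/s.
Total Δv = Δv₁ + Δv₂ = 1378 m/s = 1.378 km/s.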